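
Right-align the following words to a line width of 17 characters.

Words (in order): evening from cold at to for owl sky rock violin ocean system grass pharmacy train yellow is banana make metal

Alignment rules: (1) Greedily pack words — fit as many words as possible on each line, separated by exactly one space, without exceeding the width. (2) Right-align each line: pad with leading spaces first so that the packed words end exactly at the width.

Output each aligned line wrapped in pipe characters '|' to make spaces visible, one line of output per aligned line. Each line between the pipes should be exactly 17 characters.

Line 1: ['evening', 'from', 'cold'] (min_width=17, slack=0)
Line 2: ['at', 'to', 'for', 'owl', 'sky'] (min_width=17, slack=0)
Line 3: ['rock', 'violin', 'ocean'] (min_width=17, slack=0)
Line 4: ['system', 'grass'] (min_width=12, slack=5)
Line 5: ['pharmacy', 'train'] (min_width=14, slack=3)
Line 6: ['yellow', 'is', 'banana'] (min_width=16, slack=1)
Line 7: ['make', 'metal'] (min_width=10, slack=7)

Answer: |evening from cold|
|at to for owl sky|
|rock violin ocean|
|     system grass|
|   pharmacy train|
| yellow is banana|
|       make metal|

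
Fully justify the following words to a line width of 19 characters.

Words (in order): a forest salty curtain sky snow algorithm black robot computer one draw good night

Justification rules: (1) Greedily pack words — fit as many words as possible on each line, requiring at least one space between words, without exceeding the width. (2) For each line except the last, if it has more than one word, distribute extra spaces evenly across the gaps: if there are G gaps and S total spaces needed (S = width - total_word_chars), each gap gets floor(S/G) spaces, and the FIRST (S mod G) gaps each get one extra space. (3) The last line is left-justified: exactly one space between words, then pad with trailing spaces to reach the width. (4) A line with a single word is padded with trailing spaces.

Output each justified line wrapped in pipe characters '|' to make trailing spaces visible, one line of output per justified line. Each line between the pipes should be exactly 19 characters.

Answer: |a    forest   salty|
|curtain   sky  snow|
|algorithm     black|
|robot  computer one|
|draw good night    |

Derivation:
Line 1: ['a', 'forest', 'salty'] (min_width=14, slack=5)
Line 2: ['curtain', 'sky', 'snow'] (min_width=16, slack=3)
Line 3: ['algorithm', 'black'] (min_width=15, slack=4)
Line 4: ['robot', 'computer', 'one'] (min_width=18, slack=1)
Line 5: ['draw', 'good', 'night'] (min_width=15, slack=4)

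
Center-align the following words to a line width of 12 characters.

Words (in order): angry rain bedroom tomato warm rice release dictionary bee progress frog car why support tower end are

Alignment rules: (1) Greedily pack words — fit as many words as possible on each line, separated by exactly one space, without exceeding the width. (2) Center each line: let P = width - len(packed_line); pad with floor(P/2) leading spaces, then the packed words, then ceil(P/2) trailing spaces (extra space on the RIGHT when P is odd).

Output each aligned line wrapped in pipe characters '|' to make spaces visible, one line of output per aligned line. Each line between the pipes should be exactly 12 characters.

Answer: | angry rain |
|  bedroom   |
|tomato warm |
|rice release|
| dictionary |
|bee progress|
|frog car why|
|  support   |
| tower end  |
|    are     |

Derivation:
Line 1: ['angry', 'rain'] (min_width=10, slack=2)
Line 2: ['bedroom'] (min_width=7, slack=5)
Line 3: ['tomato', 'warm'] (min_width=11, slack=1)
Line 4: ['rice', 'release'] (min_width=12, slack=0)
Line 5: ['dictionary'] (min_width=10, slack=2)
Line 6: ['bee', 'progress'] (min_width=12, slack=0)
Line 7: ['frog', 'car', 'why'] (min_width=12, slack=0)
Line 8: ['support'] (min_width=7, slack=5)
Line 9: ['tower', 'end'] (min_width=9, slack=3)
Line 10: ['are'] (min_width=3, slack=9)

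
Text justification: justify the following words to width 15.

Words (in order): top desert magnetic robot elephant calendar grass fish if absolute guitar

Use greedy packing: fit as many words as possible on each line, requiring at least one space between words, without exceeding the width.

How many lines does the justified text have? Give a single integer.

Line 1: ['top', 'desert'] (min_width=10, slack=5)
Line 2: ['magnetic', 'robot'] (min_width=14, slack=1)
Line 3: ['elephant'] (min_width=8, slack=7)
Line 4: ['calendar', 'grass'] (min_width=14, slack=1)
Line 5: ['fish', 'if'] (min_width=7, slack=8)
Line 6: ['absolute', 'guitar'] (min_width=15, slack=0)
Total lines: 6

Answer: 6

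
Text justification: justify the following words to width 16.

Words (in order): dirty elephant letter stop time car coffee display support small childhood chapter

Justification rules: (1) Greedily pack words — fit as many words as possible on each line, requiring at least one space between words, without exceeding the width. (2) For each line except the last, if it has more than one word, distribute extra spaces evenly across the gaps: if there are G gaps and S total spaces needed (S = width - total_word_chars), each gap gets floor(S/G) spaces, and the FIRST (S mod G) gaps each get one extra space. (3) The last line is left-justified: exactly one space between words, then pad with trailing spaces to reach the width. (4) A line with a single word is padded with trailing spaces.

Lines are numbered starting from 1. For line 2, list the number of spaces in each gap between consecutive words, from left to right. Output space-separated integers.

Line 1: ['dirty', 'elephant'] (min_width=14, slack=2)
Line 2: ['letter', 'stop', 'time'] (min_width=16, slack=0)
Line 3: ['car', 'coffee'] (min_width=10, slack=6)
Line 4: ['display', 'support'] (min_width=15, slack=1)
Line 5: ['small', 'childhood'] (min_width=15, slack=1)
Line 6: ['chapter'] (min_width=7, slack=9)

Answer: 1 1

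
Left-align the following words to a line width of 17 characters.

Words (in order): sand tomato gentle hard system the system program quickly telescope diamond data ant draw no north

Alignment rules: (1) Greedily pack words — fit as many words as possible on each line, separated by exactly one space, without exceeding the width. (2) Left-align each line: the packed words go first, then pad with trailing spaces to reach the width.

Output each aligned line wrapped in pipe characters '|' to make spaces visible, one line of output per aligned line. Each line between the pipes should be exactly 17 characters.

Line 1: ['sand', 'tomato'] (min_width=11, slack=6)
Line 2: ['gentle', 'hard'] (min_width=11, slack=6)
Line 3: ['system', 'the', 'system'] (min_width=17, slack=0)
Line 4: ['program', 'quickly'] (min_width=15, slack=2)
Line 5: ['telescope', 'diamond'] (min_width=17, slack=0)
Line 6: ['data', 'ant', 'draw', 'no'] (min_width=16, slack=1)
Line 7: ['north'] (min_width=5, slack=12)

Answer: |sand tomato      |
|gentle hard      |
|system the system|
|program quickly  |
|telescope diamond|
|data ant draw no |
|north            |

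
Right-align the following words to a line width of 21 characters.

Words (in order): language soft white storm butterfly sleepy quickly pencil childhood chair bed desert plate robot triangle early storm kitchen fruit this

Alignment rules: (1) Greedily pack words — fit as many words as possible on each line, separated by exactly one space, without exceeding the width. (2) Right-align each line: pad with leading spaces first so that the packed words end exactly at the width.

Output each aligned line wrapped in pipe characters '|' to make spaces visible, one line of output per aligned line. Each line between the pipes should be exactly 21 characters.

Line 1: ['language', 'soft', 'white'] (min_width=19, slack=2)
Line 2: ['storm', 'butterfly'] (min_width=15, slack=6)
Line 3: ['sleepy', 'quickly', 'pencil'] (min_width=21, slack=0)
Line 4: ['childhood', 'chair', 'bed'] (min_width=19, slack=2)
Line 5: ['desert', 'plate', 'robot'] (min_width=18, slack=3)
Line 6: ['triangle', 'early', 'storm'] (min_width=20, slack=1)
Line 7: ['kitchen', 'fruit', 'this'] (min_width=18, slack=3)

Answer: |  language soft white|
|      storm butterfly|
|sleepy quickly pencil|
|  childhood chair bed|
|   desert plate robot|
| triangle early storm|
|   kitchen fruit this|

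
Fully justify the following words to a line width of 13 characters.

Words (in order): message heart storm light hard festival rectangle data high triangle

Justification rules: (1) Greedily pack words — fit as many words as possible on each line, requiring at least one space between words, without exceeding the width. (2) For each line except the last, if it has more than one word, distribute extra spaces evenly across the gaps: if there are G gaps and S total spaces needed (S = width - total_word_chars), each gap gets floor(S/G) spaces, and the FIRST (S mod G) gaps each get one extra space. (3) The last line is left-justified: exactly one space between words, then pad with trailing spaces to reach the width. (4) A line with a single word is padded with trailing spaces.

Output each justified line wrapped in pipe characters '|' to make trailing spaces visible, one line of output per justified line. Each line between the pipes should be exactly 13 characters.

Answer: |message heart|
|storm   light|
|hard festival|
|rectangle    |
|data     high|
|triangle     |

Derivation:
Line 1: ['message', 'heart'] (min_width=13, slack=0)
Line 2: ['storm', 'light'] (min_width=11, slack=2)
Line 3: ['hard', 'festival'] (min_width=13, slack=0)
Line 4: ['rectangle'] (min_width=9, slack=4)
Line 5: ['data', 'high'] (min_width=9, slack=4)
Line 6: ['triangle'] (min_width=8, slack=5)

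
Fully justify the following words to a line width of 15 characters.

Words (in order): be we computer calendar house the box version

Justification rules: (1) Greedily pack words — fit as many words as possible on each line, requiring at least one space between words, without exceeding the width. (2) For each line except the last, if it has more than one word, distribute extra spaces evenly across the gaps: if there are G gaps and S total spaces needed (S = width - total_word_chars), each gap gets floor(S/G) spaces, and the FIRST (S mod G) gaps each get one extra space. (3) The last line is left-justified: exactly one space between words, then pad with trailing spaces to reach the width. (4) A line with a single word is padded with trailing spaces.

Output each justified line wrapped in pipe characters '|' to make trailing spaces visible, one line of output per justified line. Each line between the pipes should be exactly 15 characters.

Answer: |be  we computer|
|calendar  house|
|the box version|

Derivation:
Line 1: ['be', 'we', 'computer'] (min_width=14, slack=1)
Line 2: ['calendar', 'house'] (min_width=14, slack=1)
Line 3: ['the', 'box', 'version'] (min_width=15, slack=0)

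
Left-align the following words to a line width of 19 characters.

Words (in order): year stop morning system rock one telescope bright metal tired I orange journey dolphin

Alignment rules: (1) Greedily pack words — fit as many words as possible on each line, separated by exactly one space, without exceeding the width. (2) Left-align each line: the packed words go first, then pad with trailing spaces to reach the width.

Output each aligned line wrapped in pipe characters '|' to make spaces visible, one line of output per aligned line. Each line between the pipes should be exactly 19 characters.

Line 1: ['year', 'stop', 'morning'] (min_width=17, slack=2)
Line 2: ['system', 'rock', 'one'] (min_width=15, slack=4)
Line 3: ['telescope', 'bright'] (min_width=16, slack=3)
Line 4: ['metal', 'tired', 'I'] (min_width=13, slack=6)
Line 5: ['orange', 'journey'] (min_width=14, slack=5)
Line 6: ['dolphin'] (min_width=7, slack=12)

Answer: |year stop morning  |
|system rock one    |
|telescope bright   |
|metal tired I      |
|orange journey     |
|dolphin            |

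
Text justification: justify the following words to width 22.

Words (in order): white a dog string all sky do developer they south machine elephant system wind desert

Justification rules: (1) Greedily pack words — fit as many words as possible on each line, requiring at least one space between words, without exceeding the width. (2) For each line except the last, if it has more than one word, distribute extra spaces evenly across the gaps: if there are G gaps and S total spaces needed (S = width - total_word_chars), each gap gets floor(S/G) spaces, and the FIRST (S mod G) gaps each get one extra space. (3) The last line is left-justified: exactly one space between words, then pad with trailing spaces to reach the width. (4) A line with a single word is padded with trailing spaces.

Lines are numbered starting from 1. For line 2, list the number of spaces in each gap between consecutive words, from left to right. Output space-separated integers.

Line 1: ['white', 'a', 'dog', 'string', 'all'] (min_width=22, slack=0)
Line 2: ['sky', 'do', 'developer', 'they'] (min_width=21, slack=1)
Line 3: ['south', 'machine', 'elephant'] (min_width=22, slack=0)
Line 4: ['system', 'wind', 'desert'] (min_width=18, slack=4)

Answer: 2 1 1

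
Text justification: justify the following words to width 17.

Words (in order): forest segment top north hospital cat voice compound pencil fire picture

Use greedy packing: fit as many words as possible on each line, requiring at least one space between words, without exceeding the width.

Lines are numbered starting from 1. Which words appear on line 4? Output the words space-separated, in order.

Answer: voice compound

Derivation:
Line 1: ['forest', 'segment'] (min_width=14, slack=3)
Line 2: ['top', 'north'] (min_width=9, slack=8)
Line 3: ['hospital', 'cat'] (min_width=12, slack=5)
Line 4: ['voice', 'compound'] (min_width=14, slack=3)
Line 5: ['pencil', 'fire'] (min_width=11, slack=6)
Line 6: ['picture'] (min_width=7, slack=10)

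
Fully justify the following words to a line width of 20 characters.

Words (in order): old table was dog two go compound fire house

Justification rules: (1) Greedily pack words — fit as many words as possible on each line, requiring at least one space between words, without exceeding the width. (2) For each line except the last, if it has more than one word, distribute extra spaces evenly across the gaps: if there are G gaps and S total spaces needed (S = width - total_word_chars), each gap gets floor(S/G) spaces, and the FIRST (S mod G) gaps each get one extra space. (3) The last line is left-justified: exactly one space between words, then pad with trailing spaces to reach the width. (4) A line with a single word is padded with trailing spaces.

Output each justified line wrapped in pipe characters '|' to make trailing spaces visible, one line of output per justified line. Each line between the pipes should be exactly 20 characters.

Answer: |old  table  was  dog|
|two go compound fire|
|house               |

Derivation:
Line 1: ['old', 'table', 'was', 'dog'] (min_width=17, slack=3)
Line 2: ['two', 'go', 'compound', 'fire'] (min_width=20, slack=0)
Line 3: ['house'] (min_width=5, slack=15)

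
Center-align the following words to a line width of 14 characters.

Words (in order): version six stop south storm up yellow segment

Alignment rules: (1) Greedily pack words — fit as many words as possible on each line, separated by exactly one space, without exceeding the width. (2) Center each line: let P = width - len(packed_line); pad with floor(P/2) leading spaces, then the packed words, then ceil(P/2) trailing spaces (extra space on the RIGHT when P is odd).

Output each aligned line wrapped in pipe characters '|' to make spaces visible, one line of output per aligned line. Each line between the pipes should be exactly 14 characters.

Answer: | version six  |
|  stop south  |
|   storm up   |
|yellow segment|

Derivation:
Line 1: ['version', 'six'] (min_width=11, slack=3)
Line 2: ['stop', 'south'] (min_width=10, slack=4)
Line 3: ['storm', 'up'] (min_width=8, slack=6)
Line 4: ['yellow', 'segment'] (min_width=14, slack=0)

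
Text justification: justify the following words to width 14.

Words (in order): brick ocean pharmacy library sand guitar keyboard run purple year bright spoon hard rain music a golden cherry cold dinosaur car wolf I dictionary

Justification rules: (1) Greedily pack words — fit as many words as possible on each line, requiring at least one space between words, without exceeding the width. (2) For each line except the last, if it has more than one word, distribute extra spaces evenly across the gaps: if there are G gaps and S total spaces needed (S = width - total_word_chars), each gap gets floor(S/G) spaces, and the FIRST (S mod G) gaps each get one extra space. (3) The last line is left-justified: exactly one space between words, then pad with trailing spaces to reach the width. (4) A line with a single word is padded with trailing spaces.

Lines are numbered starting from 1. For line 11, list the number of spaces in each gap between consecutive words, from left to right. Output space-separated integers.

Answer: 3

Derivation:
Line 1: ['brick', 'ocean'] (min_width=11, slack=3)
Line 2: ['pharmacy'] (min_width=8, slack=6)
Line 3: ['library', 'sand'] (min_width=12, slack=2)
Line 4: ['guitar'] (min_width=6, slack=8)
Line 5: ['keyboard', 'run'] (min_width=12, slack=2)
Line 6: ['purple', 'year'] (min_width=11, slack=3)
Line 7: ['bright', 'spoon'] (min_width=12, slack=2)
Line 8: ['hard', 'rain'] (min_width=9, slack=5)
Line 9: ['music', 'a', 'golden'] (min_width=14, slack=0)
Line 10: ['cherry', 'cold'] (min_width=11, slack=3)
Line 11: ['dinosaur', 'car'] (min_width=12, slack=2)
Line 12: ['wolf', 'I'] (min_width=6, slack=8)
Line 13: ['dictionary'] (min_width=10, slack=4)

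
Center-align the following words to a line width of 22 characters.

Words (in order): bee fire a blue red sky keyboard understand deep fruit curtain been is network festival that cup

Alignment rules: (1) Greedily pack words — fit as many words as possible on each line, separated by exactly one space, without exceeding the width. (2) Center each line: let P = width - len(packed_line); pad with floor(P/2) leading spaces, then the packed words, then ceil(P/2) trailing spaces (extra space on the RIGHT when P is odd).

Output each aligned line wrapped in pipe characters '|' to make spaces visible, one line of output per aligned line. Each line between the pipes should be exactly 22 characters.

Line 1: ['bee', 'fire', 'a', 'blue', 'red'] (min_width=19, slack=3)
Line 2: ['sky', 'keyboard'] (min_width=12, slack=10)
Line 3: ['understand', 'deep', 'fruit'] (min_width=21, slack=1)
Line 4: ['curtain', 'been', 'is'] (min_width=15, slack=7)
Line 5: ['network', 'festival', 'that'] (min_width=21, slack=1)
Line 6: ['cup'] (min_width=3, slack=19)

Answer: | bee fire a blue red  |
|     sky keyboard     |
|understand deep fruit |
|   curtain been is    |
|network festival that |
|         cup          |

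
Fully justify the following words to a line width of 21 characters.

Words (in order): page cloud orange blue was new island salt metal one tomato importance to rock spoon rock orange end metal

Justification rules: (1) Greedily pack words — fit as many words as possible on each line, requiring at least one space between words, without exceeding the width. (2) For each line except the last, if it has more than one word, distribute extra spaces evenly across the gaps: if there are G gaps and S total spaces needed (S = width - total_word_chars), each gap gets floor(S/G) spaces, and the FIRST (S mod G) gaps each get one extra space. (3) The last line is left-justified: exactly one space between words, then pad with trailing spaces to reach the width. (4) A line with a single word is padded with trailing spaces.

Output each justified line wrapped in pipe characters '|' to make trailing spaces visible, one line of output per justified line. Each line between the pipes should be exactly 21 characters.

Line 1: ['page', 'cloud', 'orange'] (min_width=17, slack=4)
Line 2: ['blue', 'was', 'new', 'island'] (min_width=19, slack=2)
Line 3: ['salt', 'metal', 'one', 'tomato'] (min_width=21, slack=0)
Line 4: ['importance', 'to', 'rock'] (min_width=18, slack=3)
Line 5: ['spoon', 'rock', 'orange', 'end'] (min_width=21, slack=0)
Line 6: ['metal'] (min_width=5, slack=16)

Answer: |page   cloud   orange|
|blue  was  new island|
|salt metal one tomato|
|importance   to  rock|
|spoon rock orange end|
|metal                |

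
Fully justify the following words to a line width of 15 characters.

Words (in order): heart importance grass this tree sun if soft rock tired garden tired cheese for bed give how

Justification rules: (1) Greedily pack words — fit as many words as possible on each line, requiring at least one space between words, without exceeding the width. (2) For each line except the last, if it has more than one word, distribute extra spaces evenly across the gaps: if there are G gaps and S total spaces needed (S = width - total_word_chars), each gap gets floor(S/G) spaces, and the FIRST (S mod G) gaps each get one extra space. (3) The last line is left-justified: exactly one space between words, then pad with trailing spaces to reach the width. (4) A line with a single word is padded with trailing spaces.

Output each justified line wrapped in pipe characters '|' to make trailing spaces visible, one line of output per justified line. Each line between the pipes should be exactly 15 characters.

Line 1: ['heart'] (min_width=5, slack=10)
Line 2: ['importance'] (min_width=10, slack=5)
Line 3: ['grass', 'this', 'tree'] (min_width=15, slack=0)
Line 4: ['sun', 'if', 'soft'] (min_width=11, slack=4)
Line 5: ['rock', 'tired'] (min_width=10, slack=5)
Line 6: ['garden', 'tired'] (min_width=12, slack=3)
Line 7: ['cheese', 'for', 'bed'] (min_width=14, slack=1)
Line 8: ['give', 'how'] (min_width=8, slack=7)

Answer: |heart          |
|importance     |
|grass this tree|
|sun   if   soft|
|rock      tired|
|garden    tired|
|cheese  for bed|
|give how       |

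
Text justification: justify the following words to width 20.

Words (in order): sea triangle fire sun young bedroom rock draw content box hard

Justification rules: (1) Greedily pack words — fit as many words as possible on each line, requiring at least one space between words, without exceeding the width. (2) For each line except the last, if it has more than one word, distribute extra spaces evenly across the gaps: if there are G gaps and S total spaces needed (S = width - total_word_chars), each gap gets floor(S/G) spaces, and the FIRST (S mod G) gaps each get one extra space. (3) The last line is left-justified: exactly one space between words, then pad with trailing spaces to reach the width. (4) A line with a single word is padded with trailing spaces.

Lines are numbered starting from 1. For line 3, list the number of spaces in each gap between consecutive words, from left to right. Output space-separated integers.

Line 1: ['sea', 'triangle', 'fire'] (min_width=17, slack=3)
Line 2: ['sun', 'young', 'bedroom'] (min_width=17, slack=3)
Line 3: ['rock', 'draw', 'content'] (min_width=17, slack=3)
Line 4: ['box', 'hard'] (min_width=8, slack=12)

Answer: 3 2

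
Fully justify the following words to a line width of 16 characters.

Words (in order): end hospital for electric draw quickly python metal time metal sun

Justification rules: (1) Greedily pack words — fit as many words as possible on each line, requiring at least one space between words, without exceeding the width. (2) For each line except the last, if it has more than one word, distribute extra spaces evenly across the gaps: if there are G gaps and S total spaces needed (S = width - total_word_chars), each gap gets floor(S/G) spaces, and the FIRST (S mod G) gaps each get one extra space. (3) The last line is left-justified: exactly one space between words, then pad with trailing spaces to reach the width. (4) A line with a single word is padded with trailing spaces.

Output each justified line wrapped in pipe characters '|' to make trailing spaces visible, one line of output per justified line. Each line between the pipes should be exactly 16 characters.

Answer: |end hospital for|
|electric    draw|
|quickly   python|
|metal time metal|
|sun             |

Derivation:
Line 1: ['end', 'hospital', 'for'] (min_width=16, slack=0)
Line 2: ['electric', 'draw'] (min_width=13, slack=3)
Line 3: ['quickly', 'python'] (min_width=14, slack=2)
Line 4: ['metal', 'time', 'metal'] (min_width=16, slack=0)
Line 5: ['sun'] (min_width=3, slack=13)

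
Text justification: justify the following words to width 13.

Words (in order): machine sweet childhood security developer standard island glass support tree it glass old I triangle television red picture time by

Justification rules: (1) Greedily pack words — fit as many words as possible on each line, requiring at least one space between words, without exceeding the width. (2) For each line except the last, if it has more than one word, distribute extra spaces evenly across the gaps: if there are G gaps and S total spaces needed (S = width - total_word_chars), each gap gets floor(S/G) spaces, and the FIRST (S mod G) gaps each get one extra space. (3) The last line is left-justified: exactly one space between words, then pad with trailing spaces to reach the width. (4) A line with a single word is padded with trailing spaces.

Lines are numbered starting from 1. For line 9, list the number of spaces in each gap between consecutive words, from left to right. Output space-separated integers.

Answer: 4

Derivation:
Line 1: ['machine', 'sweet'] (min_width=13, slack=0)
Line 2: ['childhood'] (min_width=9, slack=4)
Line 3: ['security'] (min_width=8, slack=5)
Line 4: ['developer'] (min_width=9, slack=4)
Line 5: ['standard'] (min_width=8, slack=5)
Line 6: ['island', 'glass'] (min_width=12, slack=1)
Line 7: ['support', 'tree'] (min_width=12, slack=1)
Line 8: ['it', 'glass', 'old'] (min_width=12, slack=1)
Line 9: ['I', 'triangle'] (min_width=10, slack=3)
Line 10: ['television'] (min_width=10, slack=3)
Line 11: ['red', 'picture'] (min_width=11, slack=2)
Line 12: ['time', 'by'] (min_width=7, slack=6)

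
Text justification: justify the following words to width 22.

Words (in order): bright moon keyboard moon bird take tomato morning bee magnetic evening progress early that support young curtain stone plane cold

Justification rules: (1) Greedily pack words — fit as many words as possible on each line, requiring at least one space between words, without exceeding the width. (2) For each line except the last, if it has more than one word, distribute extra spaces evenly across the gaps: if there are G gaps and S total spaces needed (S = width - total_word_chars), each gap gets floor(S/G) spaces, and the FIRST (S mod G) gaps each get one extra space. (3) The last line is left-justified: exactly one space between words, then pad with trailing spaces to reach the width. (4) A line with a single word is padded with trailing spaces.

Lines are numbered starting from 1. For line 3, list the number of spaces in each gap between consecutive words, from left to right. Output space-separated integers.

Line 1: ['bright', 'moon', 'keyboard'] (min_width=20, slack=2)
Line 2: ['moon', 'bird', 'take', 'tomato'] (min_width=21, slack=1)
Line 3: ['morning', 'bee', 'magnetic'] (min_width=20, slack=2)
Line 4: ['evening', 'progress', 'early'] (min_width=22, slack=0)
Line 5: ['that', 'support', 'young'] (min_width=18, slack=4)
Line 6: ['curtain', 'stone', 'plane'] (min_width=19, slack=3)
Line 7: ['cold'] (min_width=4, slack=18)

Answer: 2 2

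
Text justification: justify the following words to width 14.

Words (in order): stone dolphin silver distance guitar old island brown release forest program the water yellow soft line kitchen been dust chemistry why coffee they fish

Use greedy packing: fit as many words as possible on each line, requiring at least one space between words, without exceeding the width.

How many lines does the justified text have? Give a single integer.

Line 1: ['stone', 'dolphin'] (min_width=13, slack=1)
Line 2: ['silver'] (min_width=6, slack=8)
Line 3: ['distance'] (min_width=8, slack=6)
Line 4: ['guitar', 'old'] (min_width=10, slack=4)
Line 5: ['island', 'brown'] (min_width=12, slack=2)
Line 6: ['release', 'forest'] (min_width=14, slack=0)
Line 7: ['program', 'the'] (min_width=11, slack=3)
Line 8: ['water', 'yellow'] (min_width=12, slack=2)
Line 9: ['soft', 'line'] (min_width=9, slack=5)
Line 10: ['kitchen', 'been'] (min_width=12, slack=2)
Line 11: ['dust', 'chemistry'] (min_width=14, slack=0)
Line 12: ['why', 'coffee'] (min_width=10, slack=4)
Line 13: ['they', 'fish'] (min_width=9, slack=5)
Total lines: 13

Answer: 13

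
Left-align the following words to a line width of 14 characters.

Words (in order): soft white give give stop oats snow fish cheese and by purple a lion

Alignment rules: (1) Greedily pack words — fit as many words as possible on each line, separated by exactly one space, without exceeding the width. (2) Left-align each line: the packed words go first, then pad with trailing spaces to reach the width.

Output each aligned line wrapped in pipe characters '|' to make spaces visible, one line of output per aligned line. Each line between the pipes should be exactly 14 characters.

Answer: |soft white    |
|give give stop|
|oats snow fish|
|cheese and by |
|purple a lion |

Derivation:
Line 1: ['soft', 'white'] (min_width=10, slack=4)
Line 2: ['give', 'give', 'stop'] (min_width=14, slack=0)
Line 3: ['oats', 'snow', 'fish'] (min_width=14, slack=0)
Line 4: ['cheese', 'and', 'by'] (min_width=13, slack=1)
Line 5: ['purple', 'a', 'lion'] (min_width=13, slack=1)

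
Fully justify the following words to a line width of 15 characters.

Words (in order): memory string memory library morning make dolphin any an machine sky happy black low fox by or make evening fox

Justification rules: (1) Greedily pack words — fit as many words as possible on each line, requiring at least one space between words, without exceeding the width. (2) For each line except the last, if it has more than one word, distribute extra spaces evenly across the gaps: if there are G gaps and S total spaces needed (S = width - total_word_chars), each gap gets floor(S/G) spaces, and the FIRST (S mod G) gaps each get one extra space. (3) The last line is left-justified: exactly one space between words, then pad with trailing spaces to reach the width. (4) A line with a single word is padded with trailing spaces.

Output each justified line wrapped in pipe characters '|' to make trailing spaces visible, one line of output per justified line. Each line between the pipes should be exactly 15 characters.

Line 1: ['memory', 'string'] (min_width=13, slack=2)
Line 2: ['memory', 'library'] (min_width=14, slack=1)
Line 3: ['morning', 'make'] (min_width=12, slack=3)
Line 4: ['dolphin', 'any', 'an'] (min_width=14, slack=1)
Line 5: ['machine', 'sky'] (min_width=11, slack=4)
Line 6: ['happy', 'black', 'low'] (min_width=15, slack=0)
Line 7: ['fox', 'by', 'or', 'make'] (min_width=14, slack=1)
Line 8: ['evening', 'fox'] (min_width=11, slack=4)

Answer: |memory   string|
|memory  library|
|morning    make|
|dolphin  any an|
|machine     sky|
|happy black low|
|fox  by or make|
|evening fox    |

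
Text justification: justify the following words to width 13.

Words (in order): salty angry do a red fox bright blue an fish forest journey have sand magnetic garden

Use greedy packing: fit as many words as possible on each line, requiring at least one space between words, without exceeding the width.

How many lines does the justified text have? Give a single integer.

Answer: 8

Derivation:
Line 1: ['salty', 'angry'] (min_width=11, slack=2)
Line 2: ['do', 'a', 'red', 'fox'] (min_width=12, slack=1)
Line 3: ['bright', 'blue'] (min_width=11, slack=2)
Line 4: ['an', 'fish'] (min_width=7, slack=6)
Line 5: ['forest'] (min_width=6, slack=7)
Line 6: ['journey', 'have'] (min_width=12, slack=1)
Line 7: ['sand', 'magnetic'] (min_width=13, slack=0)
Line 8: ['garden'] (min_width=6, slack=7)
Total lines: 8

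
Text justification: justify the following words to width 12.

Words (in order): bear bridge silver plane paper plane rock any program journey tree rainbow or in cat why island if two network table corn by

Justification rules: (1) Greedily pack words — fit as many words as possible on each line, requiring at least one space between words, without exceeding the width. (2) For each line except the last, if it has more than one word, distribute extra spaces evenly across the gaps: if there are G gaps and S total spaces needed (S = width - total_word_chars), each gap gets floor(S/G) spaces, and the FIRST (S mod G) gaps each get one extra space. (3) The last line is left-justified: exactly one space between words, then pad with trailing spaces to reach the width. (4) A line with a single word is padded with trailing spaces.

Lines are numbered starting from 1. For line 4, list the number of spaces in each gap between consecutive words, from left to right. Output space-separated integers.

Answer: 5

Derivation:
Line 1: ['bear', 'bridge'] (min_width=11, slack=1)
Line 2: ['silver', 'plane'] (min_width=12, slack=0)
Line 3: ['paper', 'plane'] (min_width=11, slack=1)
Line 4: ['rock', 'any'] (min_width=8, slack=4)
Line 5: ['program'] (min_width=7, slack=5)
Line 6: ['journey', 'tree'] (min_width=12, slack=0)
Line 7: ['rainbow', 'or'] (min_width=10, slack=2)
Line 8: ['in', 'cat', 'why'] (min_width=10, slack=2)
Line 9: ['island', 'if'] (min_width=9, slack=3)
Line 10: ['two', 'network'] (min_width=11, slack=1)
Line 11: ['table', 'corn'] (min_width=10, slack=2)
Line 12: ['by'] (min_width=2, slack=10)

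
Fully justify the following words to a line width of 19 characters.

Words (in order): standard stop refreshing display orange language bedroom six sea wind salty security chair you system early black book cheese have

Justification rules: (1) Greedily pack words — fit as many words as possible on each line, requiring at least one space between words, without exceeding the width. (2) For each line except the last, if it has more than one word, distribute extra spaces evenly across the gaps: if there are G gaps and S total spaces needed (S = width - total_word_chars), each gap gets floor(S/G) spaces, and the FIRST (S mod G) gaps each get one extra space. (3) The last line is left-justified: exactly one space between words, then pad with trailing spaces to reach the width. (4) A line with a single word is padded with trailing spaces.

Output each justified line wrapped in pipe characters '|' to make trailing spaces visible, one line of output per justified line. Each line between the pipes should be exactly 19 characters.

Line 1: ['standard', 'stop'] (min_width=13, slack=6)
Line 2: ['refreshing', 'display'] (min_width=18, slack=1)
Line 3: ['orange', 'language'] (min_width=15, slack=4)
Line 4: ['bedroom', 'six', 'sea'] (min_width=15, slack=4)
Line 5: ['wind', 'salty', 'security'] (min_width=19, slack=0)
Line 6: ['chair', 'you', 'system'] (min_width=16, slack=3)
Line 7: ['early', 'black', 'book'] (min_width=16, slack=3)
Line 8: ['cheese', 'have'] (min_width=11, slack=8)

Answer: |standard       stop|
|refreshing  display|
|orange     language|
|bedroom   six   sea|
|wind salty security|
|chair   you  system|
|early   black  book|
|cheese have        |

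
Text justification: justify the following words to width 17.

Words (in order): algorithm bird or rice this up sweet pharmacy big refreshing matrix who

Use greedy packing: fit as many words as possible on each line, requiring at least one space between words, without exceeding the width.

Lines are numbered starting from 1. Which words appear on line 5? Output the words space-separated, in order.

Answer: matrix who

Derivation:
Line 1: ['algorithm', 'bird', 'or'] (min_width=17, slack=0)
Line 2: ['rice', 'this', 'up'] (min_width=12, slack=5)
Line 3: ['sweet', 'pharmacy'] (min_width=14, slack=3)
Line 4: ['big', 'refreshing'] (min_width=14, slack=3)
Line 5: ['matrix', 'who'] (min_width=10, slack=7)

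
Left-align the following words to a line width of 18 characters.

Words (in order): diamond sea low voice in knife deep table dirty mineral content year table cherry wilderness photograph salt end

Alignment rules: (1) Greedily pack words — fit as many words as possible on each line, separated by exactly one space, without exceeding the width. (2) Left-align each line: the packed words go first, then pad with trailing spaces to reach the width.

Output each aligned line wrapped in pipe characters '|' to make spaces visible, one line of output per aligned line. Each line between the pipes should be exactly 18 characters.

Answer: |diamond sea low   |
|voice in knife    |
|deep table dirty  |
|mineral content   |
|year table cherry |
|wilderness        |
|photograph salt   |
|end               |

Derivation:
Line 1: ['diamond', 'sea', 'low'] (min_width=15, slack=3)
Line 2: ['voice', 'in', 'knife'] (min_width=14, slack=4)
Line 3: ['deep', 'table', 'dirty'] (min_width=16, slack=2)
Line 4: ['mineral', 'content'] (min_width=15, slack=3)
Line 5: ['year', 'table', 'cherry'] (min_width=17, slack=1)
Line 6: ['wilderness'] (min_width=10, slack=8)
Line 7: ['photograph', 'salt'] (min_width=15, slack=3)
Line 8: ['end'] (min_width=3, slack=15)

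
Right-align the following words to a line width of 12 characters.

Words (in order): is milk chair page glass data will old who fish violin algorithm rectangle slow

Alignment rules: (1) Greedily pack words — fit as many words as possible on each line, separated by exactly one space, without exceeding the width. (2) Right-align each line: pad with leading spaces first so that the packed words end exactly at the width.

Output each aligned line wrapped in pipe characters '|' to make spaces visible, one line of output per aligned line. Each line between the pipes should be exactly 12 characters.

Answer: |     is milk|
|  chair page|
|  glass data|
|will old who|
| fish violin|
|   algorithm|
|   rectangle|
|        slow|

Derivation:
Line 1: ['is', 'milk'] (min_width=7, slack=5)
Line 2: ['chair', 'page'] (min_width=10, slack=2)
Line 3: ['glass', 'data'] (min_width=10, slack=2)
Line 4: ['will', 'old', 'who'] (min_width=12, slack=0)
Line 5: ['fish', 'violin'] (min_width=11, slack=1)
Line 6: ['algorithm'] (min_width=9, slack=3)
Line 7: ['rectangle'] (min_width=9, slack=3)
Line 8: ['slow'] (min_width=4, slack=8)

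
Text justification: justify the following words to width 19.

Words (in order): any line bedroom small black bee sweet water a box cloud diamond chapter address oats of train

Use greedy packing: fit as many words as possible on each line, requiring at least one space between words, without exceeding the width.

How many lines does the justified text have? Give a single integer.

Line 1: ['any', 'line', 'bedroom'] (min_width=16, slack=3)
Line 2: ['small', 'black', 'bee'] (min_width=15, slack=4)
Line 3: ['sweet', 'water', 'a', 'box'] (min_width=17, slack=2)
Line 4: ['cloud', 'diamond'] (min_width=13, slack=6)
Line 5: ['chapter', 'address'] (min_width=15, slack=4)
Line 6: ['oats', 'of', 'train'] (min_width=13, slack=6)
Total lines: 6

Answer: 6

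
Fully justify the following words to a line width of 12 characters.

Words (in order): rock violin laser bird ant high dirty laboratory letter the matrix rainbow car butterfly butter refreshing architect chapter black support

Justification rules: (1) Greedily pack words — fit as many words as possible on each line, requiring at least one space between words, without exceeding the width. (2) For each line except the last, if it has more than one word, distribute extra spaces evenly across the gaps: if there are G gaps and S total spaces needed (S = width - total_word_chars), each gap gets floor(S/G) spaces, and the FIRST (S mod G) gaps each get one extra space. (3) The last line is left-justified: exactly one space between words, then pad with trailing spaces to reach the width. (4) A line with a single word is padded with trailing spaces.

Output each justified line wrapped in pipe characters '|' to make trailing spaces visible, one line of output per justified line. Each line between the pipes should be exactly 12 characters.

Line 1: ['rock', 'violin'] (min_width=11, slack=1)
Line 2: ['laser', 'bird'] (min_width=10, slack=2)
Line 3: ['ant', 'high'] (min_width=8, slack=4)
Line 4: ['dirty'] (min_width=5, slack=7)
Line 5: ['laboratory'] (min_width=10, slack=2)
Line 6: ['letter', 'the'] (min_width=10, slack=2)
Line 7: ['matrix'] (min_width=6, slack=6)
Line 8: ['rainbow', 'car'] (min_width=11, slack=1)
Line 9: ['butterfly'] (min_width=9, slack=3)
Line 10: ['butter'] (min_width=6, slack=6)
Line 11: ['refreshing'] (min_width=10, slack=2)
Line 12: ['architect'] (min_width=9, slack=3)
Line 13: ['chapter'] (min_width=7, slack=5)
Line 14: ['black'] (min_width=5, slack=7)
Line 15: ['support'] (min_width=7, slack=5)

Answer: |rock  violin|
|laser   bird|
|ant     high|
|dirty       |
|laboratory  |
|letter   the|
|matrix      |
|rainbow  car|
|butterfly   |
|butter      |
|refreshing  |
|architect   |
|chapter     |
|black       |
|support     |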